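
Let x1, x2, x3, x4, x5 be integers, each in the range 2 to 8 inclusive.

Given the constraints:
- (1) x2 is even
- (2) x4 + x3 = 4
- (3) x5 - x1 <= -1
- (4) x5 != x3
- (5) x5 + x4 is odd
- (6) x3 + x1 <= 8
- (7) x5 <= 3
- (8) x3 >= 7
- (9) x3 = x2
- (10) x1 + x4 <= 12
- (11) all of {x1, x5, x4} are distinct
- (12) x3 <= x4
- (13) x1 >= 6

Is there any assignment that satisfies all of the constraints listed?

From constraint 13: x1 ≥ 6. From constraints 8 and 12: x4 ≥ x3 ≥ 7. Hence x1 + x4 ≥ 13. But constraint 10 requires x1 + x4 ≤ 12, and 12 < 13. Contradiction.

Unsatisfiable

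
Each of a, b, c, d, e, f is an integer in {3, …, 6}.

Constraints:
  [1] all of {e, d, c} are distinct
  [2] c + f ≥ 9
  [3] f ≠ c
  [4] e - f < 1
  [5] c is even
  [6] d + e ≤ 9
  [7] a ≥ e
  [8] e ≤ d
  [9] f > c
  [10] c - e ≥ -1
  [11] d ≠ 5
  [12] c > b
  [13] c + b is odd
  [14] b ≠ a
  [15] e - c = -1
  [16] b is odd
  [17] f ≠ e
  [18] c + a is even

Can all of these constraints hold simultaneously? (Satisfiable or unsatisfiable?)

Satisfiable

Try a = 6, b = 3, c = 4, d = 6, e = 3, f = 5.
Check constraint 2: c + f = 9; constraint 4: e - f = -2; constraint 6: d + e = 9. The remaining constraints are straightforward to verify.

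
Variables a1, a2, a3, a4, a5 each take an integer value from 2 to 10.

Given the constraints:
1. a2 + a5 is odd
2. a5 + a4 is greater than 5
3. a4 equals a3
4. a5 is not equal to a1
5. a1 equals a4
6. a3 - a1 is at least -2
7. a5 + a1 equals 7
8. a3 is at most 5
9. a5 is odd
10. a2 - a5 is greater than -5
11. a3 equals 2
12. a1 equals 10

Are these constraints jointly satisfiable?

Constraint 12 fixes a1 = 10 and constraint 11 fixes a3 = 2. Constraints 3 and 5 give a1 = a4 = a3, so a1 = a3. But 10 ≠ 2 — contradiction.

Unsatisfiable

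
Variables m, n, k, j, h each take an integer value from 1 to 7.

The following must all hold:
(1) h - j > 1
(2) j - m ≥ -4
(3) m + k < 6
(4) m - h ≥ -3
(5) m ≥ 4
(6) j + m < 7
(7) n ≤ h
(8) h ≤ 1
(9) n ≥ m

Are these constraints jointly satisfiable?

From constraints 5 and 9: n ≥ m and m ≥ 4, so n ≥ 4. From constraints 7 and 8: n ≤ h and h ≤ 1, so n ≤ 1. But 1 < 4, so no value of n works.

Unsatisfiable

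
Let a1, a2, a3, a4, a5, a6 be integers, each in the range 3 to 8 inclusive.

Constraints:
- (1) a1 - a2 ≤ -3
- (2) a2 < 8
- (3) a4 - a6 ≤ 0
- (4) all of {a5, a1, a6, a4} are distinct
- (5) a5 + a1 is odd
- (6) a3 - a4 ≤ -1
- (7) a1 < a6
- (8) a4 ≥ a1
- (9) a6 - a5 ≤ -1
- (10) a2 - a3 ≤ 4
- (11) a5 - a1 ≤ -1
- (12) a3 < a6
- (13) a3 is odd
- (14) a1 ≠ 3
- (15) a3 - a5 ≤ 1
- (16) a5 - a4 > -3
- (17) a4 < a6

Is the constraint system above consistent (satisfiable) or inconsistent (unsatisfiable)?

Unsatisfiable

Constraints 1, 3, 6, 9, 10, and 11 give a6 − a4 ≥ 0, a4 − a3 ≥ 1, a3 − a2 ≥ -4, a2 − a1 ≥ 3, a1 − a5 ≥ 1, a5 − a6 ≥ 1.
Adding all 6 inequalities: the left sides telescope to 0, and the right sides sum to 0 + 1 + (-4) + 3 + 1 + 1 = 2. So 0 ≥ 2, which is false.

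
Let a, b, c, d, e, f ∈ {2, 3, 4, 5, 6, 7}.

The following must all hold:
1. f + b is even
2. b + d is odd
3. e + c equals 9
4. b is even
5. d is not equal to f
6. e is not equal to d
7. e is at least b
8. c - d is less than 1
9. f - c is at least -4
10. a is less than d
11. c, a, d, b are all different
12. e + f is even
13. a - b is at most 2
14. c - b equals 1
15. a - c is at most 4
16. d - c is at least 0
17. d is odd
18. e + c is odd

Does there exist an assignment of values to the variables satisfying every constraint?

Satisfiable

Take a = 4, b = 2, c = 3, d = 5, e = 6, f = 2. Then constraint 3: e + c = 9; constraint 8: c - d = -2; constraint 9: f - c = -1, and every other listed constraint is also met.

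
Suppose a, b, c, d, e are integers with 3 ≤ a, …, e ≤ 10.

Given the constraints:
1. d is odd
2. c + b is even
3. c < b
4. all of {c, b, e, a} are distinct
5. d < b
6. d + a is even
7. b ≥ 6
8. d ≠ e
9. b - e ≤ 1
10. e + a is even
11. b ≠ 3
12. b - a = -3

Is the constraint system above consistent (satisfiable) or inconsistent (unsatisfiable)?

One satisfying assignment is a = 9, b = 6, c = 4, d = 3, e = 5.
For the less obvious constraints — constraint 4: values 4, 6, 5, 9 are distinct; constraint 9: b - e = 1; constraint 12: b - a = -3 — and the others hold by inspection.

Satisfiable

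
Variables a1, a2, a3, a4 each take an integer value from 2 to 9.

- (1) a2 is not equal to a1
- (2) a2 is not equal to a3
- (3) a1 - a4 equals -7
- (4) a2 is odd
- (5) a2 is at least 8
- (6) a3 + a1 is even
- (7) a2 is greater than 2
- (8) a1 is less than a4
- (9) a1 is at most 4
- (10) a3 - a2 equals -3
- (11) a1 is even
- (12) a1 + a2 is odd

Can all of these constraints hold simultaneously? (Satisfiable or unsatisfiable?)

Take a1 = 2, a2 = 9, a3 = 6, a4 = 9. Then constraint 3: a1 - a4 = -7; constraint 10: a3 - a2 = -3, and every other listed constraint is also met.

Satisfiable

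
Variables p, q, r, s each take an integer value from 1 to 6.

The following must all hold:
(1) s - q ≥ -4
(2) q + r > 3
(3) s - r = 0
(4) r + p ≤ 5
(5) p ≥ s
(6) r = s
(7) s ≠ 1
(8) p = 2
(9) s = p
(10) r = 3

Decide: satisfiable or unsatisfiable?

Unsatisfiable

Constraint 10 fixes r = 3 and constraint 8 fixes p = 2. Constraints 6 and 9 give r = s = p, so r = p. But 3 ≠ 2 — contradiction.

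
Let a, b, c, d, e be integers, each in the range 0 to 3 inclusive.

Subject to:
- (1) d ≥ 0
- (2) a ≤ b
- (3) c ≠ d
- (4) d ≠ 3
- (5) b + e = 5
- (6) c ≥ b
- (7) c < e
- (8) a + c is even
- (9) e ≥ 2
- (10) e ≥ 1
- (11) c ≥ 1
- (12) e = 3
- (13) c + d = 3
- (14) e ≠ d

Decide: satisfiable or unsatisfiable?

One satisfying assignment is a = 0, b = 2, c = 2, d = 1, e = 3.
For the less obvious constraints — constraint 5: b + e = 5; constraint 13: c + d = 3 — and the others hold by inspection.

Satisfiable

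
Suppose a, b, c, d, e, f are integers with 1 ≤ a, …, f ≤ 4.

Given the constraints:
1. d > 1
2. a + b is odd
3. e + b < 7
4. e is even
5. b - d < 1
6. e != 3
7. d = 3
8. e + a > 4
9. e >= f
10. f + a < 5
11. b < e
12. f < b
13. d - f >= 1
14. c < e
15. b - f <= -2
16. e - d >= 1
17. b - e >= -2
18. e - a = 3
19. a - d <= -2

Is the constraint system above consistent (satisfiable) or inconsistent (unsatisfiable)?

Unsatisfiable

Constraints 13, 15, 16, and 17 give d − f ≥ 1, f − b ≥ 2, b − e ≥ -2, e − d ≥ 1.
Adding all 4 inequalities: the left sides telescope to 0, and the right sides sum to 1 + 2 + (-2) + 1 = 2. So 0 ≥ 2, which is false.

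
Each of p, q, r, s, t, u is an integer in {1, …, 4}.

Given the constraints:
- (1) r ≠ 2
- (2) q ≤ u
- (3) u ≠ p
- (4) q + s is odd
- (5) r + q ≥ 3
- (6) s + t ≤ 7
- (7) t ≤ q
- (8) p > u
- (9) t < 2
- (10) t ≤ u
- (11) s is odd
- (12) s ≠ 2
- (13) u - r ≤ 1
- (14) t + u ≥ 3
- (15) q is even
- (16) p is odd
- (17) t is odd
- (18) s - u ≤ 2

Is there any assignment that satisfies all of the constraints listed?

Satisfiable

Take p = 3, q = 2, r = 4, s = 3, t = 1, u = 2. Then constraint 5: r + q = 6; constraint 6: s + t = 4, and every other listed constraint is also met.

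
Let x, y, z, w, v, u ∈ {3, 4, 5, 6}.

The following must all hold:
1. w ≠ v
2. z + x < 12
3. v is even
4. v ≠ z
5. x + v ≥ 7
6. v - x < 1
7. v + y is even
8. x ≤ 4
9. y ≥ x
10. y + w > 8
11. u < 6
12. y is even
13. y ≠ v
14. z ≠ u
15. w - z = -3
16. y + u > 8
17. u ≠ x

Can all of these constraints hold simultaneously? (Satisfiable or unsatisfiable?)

Setting (x, y, z, w, v, u) = (4, 6, 6, 3, 4, 3) satisfies everything: constraint 2: z + x = 10; constraint 5: x + v = 8, and the others follow.

Satisfiable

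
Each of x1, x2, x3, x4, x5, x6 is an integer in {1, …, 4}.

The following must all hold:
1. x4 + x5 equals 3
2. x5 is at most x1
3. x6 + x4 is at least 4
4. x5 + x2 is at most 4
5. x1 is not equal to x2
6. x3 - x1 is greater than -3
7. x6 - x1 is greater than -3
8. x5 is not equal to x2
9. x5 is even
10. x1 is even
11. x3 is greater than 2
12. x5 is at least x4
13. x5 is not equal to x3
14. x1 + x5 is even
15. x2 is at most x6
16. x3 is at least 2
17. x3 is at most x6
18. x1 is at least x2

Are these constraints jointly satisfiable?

Take x1 = 4, x2 = 1, x3 = 3, x4 = 1, x5 = 2, x6 = 3. Then constraint 1: x4 + x5 = 3; constraint 3: x6 + x4 = 4; constraint 4: x5 + x2 = 3, and every other listed constraint is also met.

Satisfiable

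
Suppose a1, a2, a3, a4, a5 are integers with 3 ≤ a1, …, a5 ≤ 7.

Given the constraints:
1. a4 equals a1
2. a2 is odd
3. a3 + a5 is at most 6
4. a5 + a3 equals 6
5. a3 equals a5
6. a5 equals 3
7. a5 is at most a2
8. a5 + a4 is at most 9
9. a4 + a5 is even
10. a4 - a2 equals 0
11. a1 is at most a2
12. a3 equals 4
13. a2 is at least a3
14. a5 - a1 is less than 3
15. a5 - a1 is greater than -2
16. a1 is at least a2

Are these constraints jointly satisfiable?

Unsatisfiable

Constraint 12 fixes a3 = 4 and constraint 6 fixes a5 = 3, but constraint 5 requires a3 = a5. Since 4 ≠ 3, contradiction.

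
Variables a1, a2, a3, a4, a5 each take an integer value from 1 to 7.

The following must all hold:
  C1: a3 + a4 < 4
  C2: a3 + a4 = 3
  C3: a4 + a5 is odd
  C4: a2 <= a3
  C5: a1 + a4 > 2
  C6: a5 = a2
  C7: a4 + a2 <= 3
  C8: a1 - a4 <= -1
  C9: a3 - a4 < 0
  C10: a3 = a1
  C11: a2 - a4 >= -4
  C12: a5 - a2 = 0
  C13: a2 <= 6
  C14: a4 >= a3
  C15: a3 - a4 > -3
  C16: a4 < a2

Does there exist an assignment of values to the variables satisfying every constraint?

Unsatisfiable

Constraints 4, 9, and 16 give a2 ≤ a3, a3 < a4, a4 < a2. Chaining: a2 ≤ a3 < a4 < a2, which forces a2 < a2 — impossible.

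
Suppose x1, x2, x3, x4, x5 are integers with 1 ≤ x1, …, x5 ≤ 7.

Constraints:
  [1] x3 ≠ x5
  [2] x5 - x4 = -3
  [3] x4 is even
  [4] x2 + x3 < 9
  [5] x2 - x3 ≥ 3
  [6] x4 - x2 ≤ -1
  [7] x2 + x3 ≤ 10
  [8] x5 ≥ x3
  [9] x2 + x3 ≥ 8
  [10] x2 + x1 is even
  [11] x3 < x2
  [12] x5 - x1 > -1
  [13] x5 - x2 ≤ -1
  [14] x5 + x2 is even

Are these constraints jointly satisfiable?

Try x1 = 1, x2 = 7, x3 = 1, x4 = 6, x5 = 3.
Check constraint 2: x5 - x4 = -3; constraint 4: x2 + x3 = 8; constraint 5: x2 - x3 = 6. The remaining constraints are straightforward to verify.

Satisfiable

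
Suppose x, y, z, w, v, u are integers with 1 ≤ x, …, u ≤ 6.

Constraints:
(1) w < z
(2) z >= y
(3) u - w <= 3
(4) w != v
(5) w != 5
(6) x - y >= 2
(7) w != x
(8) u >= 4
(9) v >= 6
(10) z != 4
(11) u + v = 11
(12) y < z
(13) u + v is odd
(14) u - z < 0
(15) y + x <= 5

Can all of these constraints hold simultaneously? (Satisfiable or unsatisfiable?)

The assignment x = 4, y = 1, z = 6, w = 3, v = 6, u = 5 works:
  constraint 3 holds since u - w = 2.
  constraint 6 holds since x - y = 3.
The rest check out directly.

Satisfiable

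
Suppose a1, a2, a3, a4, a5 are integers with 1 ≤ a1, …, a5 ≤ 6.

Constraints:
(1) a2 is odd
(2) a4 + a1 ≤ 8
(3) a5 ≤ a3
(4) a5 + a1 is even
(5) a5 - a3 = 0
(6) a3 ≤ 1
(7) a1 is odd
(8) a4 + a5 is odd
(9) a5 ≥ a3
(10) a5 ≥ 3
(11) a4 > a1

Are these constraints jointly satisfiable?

Unsatisfiable

From constraints 3 and 10: a3 ≥ a5 and a5 ≥ 3, so a3 ≥ 3. From constraint 6: a3 ≤ 1. But 1 < 3, so no value of a3 works.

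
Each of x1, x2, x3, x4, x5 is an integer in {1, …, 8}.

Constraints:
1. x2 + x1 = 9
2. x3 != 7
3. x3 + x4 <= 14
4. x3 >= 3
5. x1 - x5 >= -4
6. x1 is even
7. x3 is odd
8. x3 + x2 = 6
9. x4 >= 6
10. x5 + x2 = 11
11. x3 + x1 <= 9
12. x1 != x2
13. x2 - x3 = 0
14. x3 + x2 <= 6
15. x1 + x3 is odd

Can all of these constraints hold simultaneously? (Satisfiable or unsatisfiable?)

Satisfiable

Take x1 = 6, x2 = 3, x3 = 3, x4 = 8, x5 = 8. Then constraint 1: x2 + x1 = 9; constraint 3: x3 + x4 = 11, and every other listed constraint is also met.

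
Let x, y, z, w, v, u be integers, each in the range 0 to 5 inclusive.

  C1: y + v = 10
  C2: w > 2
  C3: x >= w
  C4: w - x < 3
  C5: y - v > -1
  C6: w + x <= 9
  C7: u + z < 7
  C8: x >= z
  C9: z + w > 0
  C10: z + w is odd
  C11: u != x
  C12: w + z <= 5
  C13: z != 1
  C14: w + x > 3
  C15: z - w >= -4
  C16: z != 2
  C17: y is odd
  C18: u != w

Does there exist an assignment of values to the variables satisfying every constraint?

Satisfiable

One satisfying assignment is x = 3, y = 5, z = 0, w = 3, v = 5, u = 5.
For the less obvious constraints — constraint 1: y + v = 10; constraint 4: w - x = 0 — and the others hold by inspection.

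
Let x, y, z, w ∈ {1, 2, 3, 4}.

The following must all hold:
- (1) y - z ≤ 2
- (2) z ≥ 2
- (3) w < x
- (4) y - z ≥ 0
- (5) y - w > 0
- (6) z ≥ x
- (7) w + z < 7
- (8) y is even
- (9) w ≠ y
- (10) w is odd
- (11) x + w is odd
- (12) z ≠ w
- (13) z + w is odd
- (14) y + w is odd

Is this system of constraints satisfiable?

Satisfiable

The assignment x = 2, y = 4, z = 4, w = 1 works:
  constraint 1 holds since y - z = 0.
  constraint 4 holds since y - z = 0.
  constraint 5 holds since y - w = 3.
The rest check out directly.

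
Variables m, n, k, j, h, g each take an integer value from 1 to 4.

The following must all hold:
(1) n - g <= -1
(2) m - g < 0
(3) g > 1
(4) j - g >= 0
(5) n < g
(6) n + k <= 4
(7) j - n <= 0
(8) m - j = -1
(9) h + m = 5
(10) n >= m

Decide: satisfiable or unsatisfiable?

Constraints 1, 4, and 7 give n − j ≥ 0, j − g ≥ 0, g − n ≥ 1.
Adding all 3 inequalities: the left sides telescope to 0, and the right sides sum to 0 + 0 + 1 = 1. So 0 ≥ 1, which is false.

Unsatisfiable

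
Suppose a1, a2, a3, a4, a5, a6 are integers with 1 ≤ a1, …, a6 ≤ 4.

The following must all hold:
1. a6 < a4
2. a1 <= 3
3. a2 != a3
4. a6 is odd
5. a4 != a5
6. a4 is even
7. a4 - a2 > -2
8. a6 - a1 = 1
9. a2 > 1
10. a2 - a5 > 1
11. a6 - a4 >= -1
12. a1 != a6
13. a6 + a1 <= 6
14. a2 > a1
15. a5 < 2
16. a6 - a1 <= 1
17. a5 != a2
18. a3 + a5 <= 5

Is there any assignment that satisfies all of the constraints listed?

One satisfying assignment is a1 = 2, a2 = 3, a3 = 2, a4 = 4, a5 = 1, a6 = 3.
For the less obvious constraints — constraint 7: a4 - a2 = 1; constraint 8: a6 - a1 = 1; constraint 10: a2 - a5 = 2 — and the others hold by inspection.

Satisfiable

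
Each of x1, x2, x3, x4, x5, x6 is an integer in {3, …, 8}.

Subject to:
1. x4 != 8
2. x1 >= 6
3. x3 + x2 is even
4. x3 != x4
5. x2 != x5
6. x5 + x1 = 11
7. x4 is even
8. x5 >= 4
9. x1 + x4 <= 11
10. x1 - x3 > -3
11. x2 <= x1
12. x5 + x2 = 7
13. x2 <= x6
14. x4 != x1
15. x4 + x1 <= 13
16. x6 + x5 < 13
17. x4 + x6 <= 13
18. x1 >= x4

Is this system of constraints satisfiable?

One satisfying assignment is x1 = 7, x2 = 3, x3 = 7, x4 = 4, x5 = 4, x6 = 8.
For the less obvious constraints — constraint 6: x5 + x1 = 11; constraint 9: x1 + x4 = 11; constraint 10: x1 - x3 = 0 — and the others hold by inspection.

Satisfiable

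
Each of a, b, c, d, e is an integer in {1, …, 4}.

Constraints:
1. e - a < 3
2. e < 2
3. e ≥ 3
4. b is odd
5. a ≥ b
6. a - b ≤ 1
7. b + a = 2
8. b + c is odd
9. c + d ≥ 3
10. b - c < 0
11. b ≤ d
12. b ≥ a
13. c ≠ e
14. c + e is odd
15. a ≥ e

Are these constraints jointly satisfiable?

Unsatisfiable

From constraint 3: e ≥ 3. From constraint 2: e ≤ 1. But 1 < 3, so no value of e works.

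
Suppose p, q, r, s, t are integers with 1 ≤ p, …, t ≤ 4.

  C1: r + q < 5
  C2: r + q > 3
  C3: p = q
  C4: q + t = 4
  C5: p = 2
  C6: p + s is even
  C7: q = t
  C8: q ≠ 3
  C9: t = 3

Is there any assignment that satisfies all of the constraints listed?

Constraint 5 fixes p = 2 and constraint 9 fixes t = 3. Constraints 3 and 7 give p = q = t, so p = t. But 2 ≠ 3 — contradiction.

Unsatisfiable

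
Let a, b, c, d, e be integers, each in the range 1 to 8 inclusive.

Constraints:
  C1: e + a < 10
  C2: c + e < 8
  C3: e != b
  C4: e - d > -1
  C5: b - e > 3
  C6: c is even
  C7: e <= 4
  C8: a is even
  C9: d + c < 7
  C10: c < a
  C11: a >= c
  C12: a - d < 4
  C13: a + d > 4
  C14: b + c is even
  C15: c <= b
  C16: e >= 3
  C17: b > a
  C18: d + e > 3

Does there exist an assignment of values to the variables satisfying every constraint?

Take a = 4, b = 8, c = 2, d = 3, e = 3. Then constraint 1: e + a = 7; constraint 2: c + e = 5, and every other listed constraint is also met.

Satisfiable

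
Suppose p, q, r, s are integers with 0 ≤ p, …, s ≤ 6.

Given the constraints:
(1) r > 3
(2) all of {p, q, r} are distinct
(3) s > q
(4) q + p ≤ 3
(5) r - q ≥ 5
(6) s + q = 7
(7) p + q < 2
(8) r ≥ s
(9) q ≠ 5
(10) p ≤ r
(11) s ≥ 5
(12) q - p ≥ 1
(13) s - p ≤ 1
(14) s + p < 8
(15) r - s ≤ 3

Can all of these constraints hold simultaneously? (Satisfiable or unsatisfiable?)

Unsatisfiable

Constraints 5, 12, 13, and 15 give s − r ≥ -3, r − q ≥ 5, q − p ≥ 1, p − s ≥ -1.
Adding all 4 inequalities: the left sides telescope to 0, and the right sides sum to (-3) + 5 + 1 + (-1) = 2. So 0 ≥ 2, which is false.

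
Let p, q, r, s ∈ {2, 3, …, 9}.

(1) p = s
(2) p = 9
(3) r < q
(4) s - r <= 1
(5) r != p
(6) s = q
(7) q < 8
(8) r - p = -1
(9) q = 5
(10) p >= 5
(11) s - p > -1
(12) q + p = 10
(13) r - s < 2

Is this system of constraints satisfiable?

Constraint 2 fixes p = 9 and constraint 9 fixes q = 5. Constraints 1 and 6 give p = s = q, so p = q. But 9 ≠ 5 — contradiction.

Unsatisfiable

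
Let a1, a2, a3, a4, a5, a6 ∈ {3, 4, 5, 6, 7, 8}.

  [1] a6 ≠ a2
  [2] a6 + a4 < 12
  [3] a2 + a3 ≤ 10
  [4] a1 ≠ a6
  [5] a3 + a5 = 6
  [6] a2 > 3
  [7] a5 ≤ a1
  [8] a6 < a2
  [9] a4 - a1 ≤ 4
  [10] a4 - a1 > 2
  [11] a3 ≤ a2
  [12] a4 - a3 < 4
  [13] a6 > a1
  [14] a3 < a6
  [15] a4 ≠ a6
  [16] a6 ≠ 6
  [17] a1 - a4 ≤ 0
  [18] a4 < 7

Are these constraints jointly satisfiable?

The assignment a1 = 3, a2 = 6, a3 = 3, a4 = 6, a5 = 3, a6 = 5 works:
  constraint 2 holds since a6 + a4 = 11.
  constraint 3 holds since a2 + a3 = 9.
  constraint 5 holds since a3 + a5 = 6.
The rest check out directly.

Satisfiable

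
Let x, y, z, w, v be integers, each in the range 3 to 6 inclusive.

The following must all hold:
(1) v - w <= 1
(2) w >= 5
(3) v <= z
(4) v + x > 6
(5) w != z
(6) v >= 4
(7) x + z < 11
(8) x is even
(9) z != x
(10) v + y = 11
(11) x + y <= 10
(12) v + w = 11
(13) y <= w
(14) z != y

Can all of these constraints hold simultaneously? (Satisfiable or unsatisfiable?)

Take x = 4, y = 6, z = 5, w = 6, v = 5. Then constraint 1: v - w = -1; constraint 4: v + x = 9; constraint 7: x + z = 9, and every other listed constraint is also met.

Satisfiable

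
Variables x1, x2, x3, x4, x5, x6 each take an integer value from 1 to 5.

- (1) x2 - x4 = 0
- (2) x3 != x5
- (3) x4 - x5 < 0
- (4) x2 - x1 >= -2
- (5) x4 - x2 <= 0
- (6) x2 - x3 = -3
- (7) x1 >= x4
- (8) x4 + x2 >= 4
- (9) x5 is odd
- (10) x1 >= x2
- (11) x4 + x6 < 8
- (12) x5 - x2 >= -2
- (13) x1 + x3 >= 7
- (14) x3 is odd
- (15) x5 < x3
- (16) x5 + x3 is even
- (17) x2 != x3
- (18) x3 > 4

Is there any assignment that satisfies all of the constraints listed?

The assignment x1 = 4, x2 = 2, x3 = 5, x4 = 2, x5 = 3, x6 = 5 works:
  constraint 1 holds since x2 - x4 = 0.
  constraint 3 holds since x4 - x5 = -1.
The rest check out directly.

Satisfiable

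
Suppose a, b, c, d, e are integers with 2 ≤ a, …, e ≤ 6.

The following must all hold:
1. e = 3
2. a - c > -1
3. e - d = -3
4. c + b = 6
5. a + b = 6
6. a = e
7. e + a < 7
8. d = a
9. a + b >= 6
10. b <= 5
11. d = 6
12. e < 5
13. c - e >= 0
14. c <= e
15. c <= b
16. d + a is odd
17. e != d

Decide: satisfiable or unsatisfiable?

Constraint 11 fixes d = 6 and constraint 1 fixes e = 3. Constraints 6 and 8 give d = a = e, so d = e. But 6 ≠ 3 — contradiction.

Unsatisfiable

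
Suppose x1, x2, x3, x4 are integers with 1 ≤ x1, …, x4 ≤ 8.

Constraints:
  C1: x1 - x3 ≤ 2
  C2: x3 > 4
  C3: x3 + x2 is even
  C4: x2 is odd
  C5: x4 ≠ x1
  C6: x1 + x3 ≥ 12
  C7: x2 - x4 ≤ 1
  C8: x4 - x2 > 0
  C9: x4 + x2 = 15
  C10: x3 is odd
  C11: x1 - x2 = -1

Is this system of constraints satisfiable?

Satisfiable

Setting (x1, x2, x3, x4) = (6, 7, 7, 8) satisfies everything: constraint 1: x1 - x3 = -1; constraint 6: x1 + x3 = 13, and the others follow.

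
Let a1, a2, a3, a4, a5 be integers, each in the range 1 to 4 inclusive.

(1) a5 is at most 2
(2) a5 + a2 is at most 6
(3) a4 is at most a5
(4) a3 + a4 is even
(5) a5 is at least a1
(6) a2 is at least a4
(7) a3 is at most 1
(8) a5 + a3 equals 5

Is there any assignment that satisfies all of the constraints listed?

From constraint 1: a5 ≤ 2. From constraint 7: a3 ≤ 1. Hence a5 + a3 ≤ 3. But constraint 8 requires a5 + a3 = 5, and 5 > 3. Contradiction.

Unsatisfiable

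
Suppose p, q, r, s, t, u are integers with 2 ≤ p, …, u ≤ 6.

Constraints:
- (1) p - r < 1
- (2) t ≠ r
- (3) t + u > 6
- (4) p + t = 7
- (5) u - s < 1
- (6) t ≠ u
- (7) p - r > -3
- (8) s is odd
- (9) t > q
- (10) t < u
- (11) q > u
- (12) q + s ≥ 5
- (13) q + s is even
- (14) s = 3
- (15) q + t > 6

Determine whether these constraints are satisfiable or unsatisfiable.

Constraints 9, 10, and 11 give q < t, t < u, u < q. Chaining: q < t < u < q, which forces q < q — impossible.

Unsatisfiable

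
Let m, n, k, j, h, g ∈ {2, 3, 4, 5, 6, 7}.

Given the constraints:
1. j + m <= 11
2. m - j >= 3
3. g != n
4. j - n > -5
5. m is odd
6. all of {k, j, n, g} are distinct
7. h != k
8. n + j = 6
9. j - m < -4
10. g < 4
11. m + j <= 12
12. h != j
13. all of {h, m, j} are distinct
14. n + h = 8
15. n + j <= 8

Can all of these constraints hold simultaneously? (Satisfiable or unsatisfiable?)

Satisfiable

Try m = 7, n = 4, k = 7, j = 2, h = 4, g = 3.
Check constraint 1: j + m = 9; constraint 2: m - j = 5. The remaining constraints are straightforward to verify.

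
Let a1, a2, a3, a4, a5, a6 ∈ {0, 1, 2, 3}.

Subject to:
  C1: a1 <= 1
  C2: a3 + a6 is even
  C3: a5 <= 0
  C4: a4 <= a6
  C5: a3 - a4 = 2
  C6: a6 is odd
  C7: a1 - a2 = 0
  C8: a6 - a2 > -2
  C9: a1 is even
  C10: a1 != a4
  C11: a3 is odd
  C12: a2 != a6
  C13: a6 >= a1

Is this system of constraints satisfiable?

The assignment a1 = 0, a2 = 0, a3 = 3, a4 = 1, a5 = 0, a6 = 1 works:
  constraint 5 holds since a3 - a4 = 2.
  constraint 7 holds since a1 - a2 = 0.
The rest check out directly.

Satisfiable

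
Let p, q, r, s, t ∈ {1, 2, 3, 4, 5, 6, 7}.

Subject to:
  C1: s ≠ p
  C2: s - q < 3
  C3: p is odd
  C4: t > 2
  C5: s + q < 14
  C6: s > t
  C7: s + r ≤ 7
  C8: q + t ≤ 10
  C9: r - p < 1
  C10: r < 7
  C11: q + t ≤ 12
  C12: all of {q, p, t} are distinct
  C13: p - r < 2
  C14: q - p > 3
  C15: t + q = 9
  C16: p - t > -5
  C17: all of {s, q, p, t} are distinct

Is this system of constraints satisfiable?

Satisfiable

Try p = 1, q = 5, r = 1, s = 6, t = 4.
Check constraint 2: s - q = 1; constraint 5: s + q = 11. The remaining constraints are straightforward to verify.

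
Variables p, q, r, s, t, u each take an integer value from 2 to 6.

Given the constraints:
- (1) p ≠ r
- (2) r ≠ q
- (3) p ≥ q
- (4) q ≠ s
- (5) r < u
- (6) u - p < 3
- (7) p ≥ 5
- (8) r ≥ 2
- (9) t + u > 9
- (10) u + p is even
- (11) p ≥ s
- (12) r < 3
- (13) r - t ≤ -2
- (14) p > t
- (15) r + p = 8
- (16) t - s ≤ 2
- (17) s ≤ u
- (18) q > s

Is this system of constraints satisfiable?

Satisfiable

Try p = 6, q = 4, r = 2, s = 3, t = 4, u = 6.
Check constraint 6: u - p = 0; constraint 9: t + u = 10; constraint 13: r - t = -2. The remaining constraints are straightforward to verify.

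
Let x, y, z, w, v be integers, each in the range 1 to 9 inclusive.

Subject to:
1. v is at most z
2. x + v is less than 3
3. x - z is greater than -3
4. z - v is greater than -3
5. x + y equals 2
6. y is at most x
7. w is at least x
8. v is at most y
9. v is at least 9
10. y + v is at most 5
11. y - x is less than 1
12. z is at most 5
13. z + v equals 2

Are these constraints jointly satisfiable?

Unsatisfiable

From constraint 9: v ≥ 9. From constraints 1 and 12: v ≤ z and z ≤ 5, so v ≤ 5. But 5 < 9, so no value of v works.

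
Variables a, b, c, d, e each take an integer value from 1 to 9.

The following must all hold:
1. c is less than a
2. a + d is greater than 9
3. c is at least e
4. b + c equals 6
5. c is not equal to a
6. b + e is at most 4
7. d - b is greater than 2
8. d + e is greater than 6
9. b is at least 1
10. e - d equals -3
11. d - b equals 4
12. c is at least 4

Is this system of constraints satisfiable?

The assignment a = 7, b = 1, c = 5, d = 5, e = 2 works:
  constraint 2 holds since a + d = 12.
  constraint 4 holds since b + c = 6.
  constraint 6 holds since b + e = 3.
The rest check out directly.

Satisfiable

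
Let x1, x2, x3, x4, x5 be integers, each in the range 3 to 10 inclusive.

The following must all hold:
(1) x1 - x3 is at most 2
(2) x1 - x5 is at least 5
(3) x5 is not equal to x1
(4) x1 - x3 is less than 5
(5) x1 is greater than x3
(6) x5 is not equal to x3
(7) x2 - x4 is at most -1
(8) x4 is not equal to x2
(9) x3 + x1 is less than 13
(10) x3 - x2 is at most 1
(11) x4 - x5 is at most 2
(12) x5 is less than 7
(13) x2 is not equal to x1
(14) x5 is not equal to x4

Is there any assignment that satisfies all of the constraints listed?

Unsatisfiable

Constraints 1, 2, 7, 10, and 11 give x4 − x2 ≥ 1, x2 − x3 ≥ -1, x3 − x1 ≥ -2, x1 − x5 ≥ 5, x5 − x4 ≥ -2.
Adding all 5 inequalities: the left sides telescope to 0, and the right sides sum to 1 + (-1) + (-2) + 5 + (-2) = 1. So 0 ≥ 1, which is false.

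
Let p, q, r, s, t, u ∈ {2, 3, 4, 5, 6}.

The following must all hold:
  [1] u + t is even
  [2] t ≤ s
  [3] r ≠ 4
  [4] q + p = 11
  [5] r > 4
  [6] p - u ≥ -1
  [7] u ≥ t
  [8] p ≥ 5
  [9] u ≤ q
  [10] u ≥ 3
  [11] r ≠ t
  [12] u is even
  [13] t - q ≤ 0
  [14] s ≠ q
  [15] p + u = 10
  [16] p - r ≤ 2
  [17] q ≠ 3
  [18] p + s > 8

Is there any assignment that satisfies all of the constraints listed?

Take p = 6, q = 5, r = 6, s = 4, t = 4, u = 4. Then constraint 4: q + p = 11; constraint 6: p - u = 2; constraint 13: t - q = -1, and every other listed constraint is also met.

Satisfiable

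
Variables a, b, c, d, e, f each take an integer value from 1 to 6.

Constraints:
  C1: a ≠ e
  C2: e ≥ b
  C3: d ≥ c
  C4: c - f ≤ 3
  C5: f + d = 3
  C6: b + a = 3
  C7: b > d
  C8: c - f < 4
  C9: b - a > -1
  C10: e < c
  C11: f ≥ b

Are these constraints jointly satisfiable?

Constraints 2, 3, 7, and 10 give d < b, b ≤ e, e < c, c ≤ d. Chaining: d < b ≤ e < c ≤ d, which forces d < d — impossible.

Unsatisfiable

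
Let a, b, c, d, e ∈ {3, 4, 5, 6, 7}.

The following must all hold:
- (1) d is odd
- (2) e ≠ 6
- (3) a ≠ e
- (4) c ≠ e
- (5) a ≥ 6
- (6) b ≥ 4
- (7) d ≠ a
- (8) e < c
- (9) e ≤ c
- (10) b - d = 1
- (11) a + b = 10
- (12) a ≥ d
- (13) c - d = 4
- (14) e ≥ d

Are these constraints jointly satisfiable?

Satisfiable

Setting (a, b, c, d, e) = (6, 4, 7, 3, 3) satisfies everything: constraint 10: b - d = 1; constraint 11: a + b = 10; constraint 13: c - d = 4, and the others follow.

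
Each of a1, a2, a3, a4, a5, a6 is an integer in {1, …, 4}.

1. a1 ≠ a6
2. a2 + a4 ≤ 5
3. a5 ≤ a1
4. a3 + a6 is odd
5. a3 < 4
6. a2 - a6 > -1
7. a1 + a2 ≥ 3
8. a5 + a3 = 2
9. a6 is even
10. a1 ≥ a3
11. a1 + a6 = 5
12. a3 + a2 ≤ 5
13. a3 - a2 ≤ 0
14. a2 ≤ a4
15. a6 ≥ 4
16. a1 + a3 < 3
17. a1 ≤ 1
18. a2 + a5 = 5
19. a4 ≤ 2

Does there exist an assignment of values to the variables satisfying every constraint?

Unsatisfiable

From constraints 14 and 19: a2 ≤ a4 ≤ 2. From constraints 3 and 17: a5 ≤ a1 ≤ 1. Hence a2 + a5 ≤ 3. But constraint 18 requires a2 + a5 = 5, and 5 > 3. Contradiction.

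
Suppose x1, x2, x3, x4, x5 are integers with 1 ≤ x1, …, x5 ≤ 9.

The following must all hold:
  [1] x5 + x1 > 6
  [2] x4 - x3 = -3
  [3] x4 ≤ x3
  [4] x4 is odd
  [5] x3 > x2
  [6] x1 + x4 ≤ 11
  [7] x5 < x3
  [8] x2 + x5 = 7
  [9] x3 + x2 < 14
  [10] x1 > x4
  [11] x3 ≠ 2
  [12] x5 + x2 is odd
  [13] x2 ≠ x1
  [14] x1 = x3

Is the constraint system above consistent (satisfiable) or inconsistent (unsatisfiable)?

Setting (x1, x2, x3, x4, x5) = (6, 5, 6, 3, 2) satisfies everything: constraint 1: x5 + x1 = 8; constraint 2: x4 - x3 = -3; constraint 6: x1 + x4 = 9, and the others follow.

Satisfiable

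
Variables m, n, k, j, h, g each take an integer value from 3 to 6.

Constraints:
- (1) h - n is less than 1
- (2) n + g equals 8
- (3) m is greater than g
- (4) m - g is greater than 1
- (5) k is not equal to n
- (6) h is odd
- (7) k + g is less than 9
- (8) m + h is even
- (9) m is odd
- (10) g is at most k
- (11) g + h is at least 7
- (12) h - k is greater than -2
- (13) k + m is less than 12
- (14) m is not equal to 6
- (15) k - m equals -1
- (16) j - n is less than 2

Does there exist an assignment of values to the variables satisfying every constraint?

Try m = 5, n = 5, k = 4, j = 4, h = 5, g = 3.
Check constraint 1: h - n = 0; constraint 2: n + g = 8. The remaining constraints are straightforward to verify.

Satisfiable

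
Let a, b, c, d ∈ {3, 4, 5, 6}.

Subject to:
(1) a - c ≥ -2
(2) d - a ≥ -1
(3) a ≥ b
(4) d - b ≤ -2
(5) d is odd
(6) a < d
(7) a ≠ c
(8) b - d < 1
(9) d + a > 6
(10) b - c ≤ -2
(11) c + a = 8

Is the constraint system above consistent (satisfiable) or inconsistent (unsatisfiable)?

Unsatisfiable

Constraints 1, 2, 4, and 10 give b − d ≥ 2, d − a ≥ -1, a − c ≥ -2, c − b ≥ 2.
Adding all 4 inequalities: the left sides telescope to 0, and the right sides sum to 2 + (-1) + (-2) + 2 = 1. So 0 ≥ 1, which is false.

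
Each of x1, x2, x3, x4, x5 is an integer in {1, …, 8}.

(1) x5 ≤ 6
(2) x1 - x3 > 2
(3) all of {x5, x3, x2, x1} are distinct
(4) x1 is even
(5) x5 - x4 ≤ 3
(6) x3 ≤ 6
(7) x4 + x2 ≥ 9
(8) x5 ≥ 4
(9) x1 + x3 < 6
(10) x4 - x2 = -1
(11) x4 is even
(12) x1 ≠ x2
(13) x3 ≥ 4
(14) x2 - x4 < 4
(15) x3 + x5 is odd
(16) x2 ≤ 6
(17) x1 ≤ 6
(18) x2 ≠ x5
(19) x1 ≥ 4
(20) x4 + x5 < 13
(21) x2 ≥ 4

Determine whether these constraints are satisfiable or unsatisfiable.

Unsatisfiable

Constraints 1, 6, 8, 13, 16, 17, 19, and 21 confine each of x5, x3, x2, x1 to the 3 values {4, …, 6}.
Constraint 3 requires all 4 of them to be distinct, but only 3 values are available — impossible by the pigeonhole principle.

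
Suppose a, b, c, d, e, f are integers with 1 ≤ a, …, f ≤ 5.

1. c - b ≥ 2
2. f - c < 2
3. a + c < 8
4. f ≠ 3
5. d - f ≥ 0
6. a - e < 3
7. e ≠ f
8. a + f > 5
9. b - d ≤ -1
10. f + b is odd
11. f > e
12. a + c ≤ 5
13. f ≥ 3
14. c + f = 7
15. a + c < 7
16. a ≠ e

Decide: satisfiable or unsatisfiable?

Satisfiable

One satisfying assignment is a = 2, b = 1, c = 3, d = 5, e = 1, f = 4.
For the less obvious constraints — constraint 1: c - b = 2; constraint 2: f - c = 1; constraint 3: a + c = 5 — and the others hold by inspection.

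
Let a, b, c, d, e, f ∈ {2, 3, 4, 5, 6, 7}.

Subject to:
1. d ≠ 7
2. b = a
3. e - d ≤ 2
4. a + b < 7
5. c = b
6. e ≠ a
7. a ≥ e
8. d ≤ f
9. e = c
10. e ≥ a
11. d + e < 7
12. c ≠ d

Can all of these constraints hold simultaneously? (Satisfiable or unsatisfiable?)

Unsatisfiable

From constraints 2, 5, and 9, e = c = b = a, so e = a. But constraint 6 says e ≠ a. Contradiction.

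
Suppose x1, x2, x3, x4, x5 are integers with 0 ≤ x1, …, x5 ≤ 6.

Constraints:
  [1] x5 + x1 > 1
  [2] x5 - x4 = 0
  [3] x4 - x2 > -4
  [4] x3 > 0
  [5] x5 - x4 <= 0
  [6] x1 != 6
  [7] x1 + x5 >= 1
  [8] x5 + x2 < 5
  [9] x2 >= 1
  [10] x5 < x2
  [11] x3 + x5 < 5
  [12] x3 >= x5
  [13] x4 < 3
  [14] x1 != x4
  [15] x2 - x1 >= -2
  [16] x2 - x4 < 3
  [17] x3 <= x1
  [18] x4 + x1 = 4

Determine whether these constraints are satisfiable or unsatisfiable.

Satisfiable

Take x1 = 3, x2 = 2, x3 = 1, x4 = 1, x5 = 1. Then constraint 1: x5 + x1 = 4; constraint 2: x5 - x4 = 0; constraint 3: x4 - x2 = -1, and every other listed constraint is also met.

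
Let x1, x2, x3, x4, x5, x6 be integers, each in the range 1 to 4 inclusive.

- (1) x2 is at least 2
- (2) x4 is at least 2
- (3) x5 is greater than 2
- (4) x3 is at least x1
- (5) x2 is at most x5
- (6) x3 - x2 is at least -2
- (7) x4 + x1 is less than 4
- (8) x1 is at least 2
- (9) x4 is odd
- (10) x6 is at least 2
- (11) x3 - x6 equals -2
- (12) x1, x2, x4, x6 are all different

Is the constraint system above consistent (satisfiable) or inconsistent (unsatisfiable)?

Constraints 1, 2, 8, and 10 confine each of x1, x2, x4, x6 to the 3 values {2, …, 4} (the domain already gives each ≤ 4).
Constraint 12 requires all 4 of them to be distinct, but only 3 values are available — impossible by the pigeonhole principle.

Unsatisfiable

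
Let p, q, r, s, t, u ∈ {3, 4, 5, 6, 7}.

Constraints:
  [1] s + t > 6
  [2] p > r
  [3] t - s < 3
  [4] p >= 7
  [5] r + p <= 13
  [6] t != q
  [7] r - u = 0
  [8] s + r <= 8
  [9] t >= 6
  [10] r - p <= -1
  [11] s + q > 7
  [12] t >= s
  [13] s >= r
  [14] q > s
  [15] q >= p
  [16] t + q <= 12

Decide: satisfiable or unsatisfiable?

Unsatisfiable

From constraint 9: t ≥ 6. From constraints 4 and 15: q ≥ p ≥ 7. Hence t + q ≥ 13. But constraint 16 requires t + q ≤ 12, and 12 < 13. Contradiction.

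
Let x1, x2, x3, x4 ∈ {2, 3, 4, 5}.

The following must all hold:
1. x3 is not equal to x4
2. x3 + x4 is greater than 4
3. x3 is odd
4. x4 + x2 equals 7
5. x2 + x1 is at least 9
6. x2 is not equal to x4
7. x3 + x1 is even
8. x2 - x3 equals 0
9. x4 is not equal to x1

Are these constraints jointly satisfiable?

Satisfiable

Take x1 = 5, x2 = 5, x3 = 5, x4 = 2. Then constraint 2: x3 + x4 = 7; constraint 4: x4 + x2 = 7; constraint 5: x2 + x1 = 10, and every other listed constraint is also met.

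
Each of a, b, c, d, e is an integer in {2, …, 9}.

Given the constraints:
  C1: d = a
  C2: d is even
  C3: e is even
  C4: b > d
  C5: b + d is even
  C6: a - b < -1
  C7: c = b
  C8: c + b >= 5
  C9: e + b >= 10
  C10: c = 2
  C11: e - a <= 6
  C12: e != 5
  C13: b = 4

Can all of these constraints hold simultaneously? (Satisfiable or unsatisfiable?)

Unsatisfiable

Constraint 10 fixes c = 2 and constraint 13 fixes b = 4, but constraint 7 requires c = b. Since 2 ≠ 4, contradiction.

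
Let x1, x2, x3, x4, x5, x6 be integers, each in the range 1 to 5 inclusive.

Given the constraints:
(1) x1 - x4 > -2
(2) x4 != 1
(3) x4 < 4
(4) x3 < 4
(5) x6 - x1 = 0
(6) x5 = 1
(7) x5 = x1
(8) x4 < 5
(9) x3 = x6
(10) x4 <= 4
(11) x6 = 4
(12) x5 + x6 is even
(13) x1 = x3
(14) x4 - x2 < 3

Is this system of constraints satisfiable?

Constraint 6 fixes x5 = 1 and constraint 11 fixes x6 = 4. Constraints 7, 9, and 13 give x5 = x1 = x3 = x6, so x5 = x6. But 1 ≠ 4 — contradiction.

Unsatisfiable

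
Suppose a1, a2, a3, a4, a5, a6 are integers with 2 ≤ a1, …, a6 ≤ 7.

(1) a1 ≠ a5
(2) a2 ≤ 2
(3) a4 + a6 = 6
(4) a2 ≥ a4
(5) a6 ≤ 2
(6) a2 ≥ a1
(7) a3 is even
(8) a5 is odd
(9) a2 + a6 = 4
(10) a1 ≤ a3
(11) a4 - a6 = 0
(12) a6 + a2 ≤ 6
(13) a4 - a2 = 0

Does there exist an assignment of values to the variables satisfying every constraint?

Unsatisfiable

From constraints 2 and 4: a4 ≤ a2 ≤ 2. From constraint 5: a6 ≤ 2. Hence a4 + a6 ≤ 4. But constraint 3 requires a4 + a6 = 6, and 6 > 4. Contradiction.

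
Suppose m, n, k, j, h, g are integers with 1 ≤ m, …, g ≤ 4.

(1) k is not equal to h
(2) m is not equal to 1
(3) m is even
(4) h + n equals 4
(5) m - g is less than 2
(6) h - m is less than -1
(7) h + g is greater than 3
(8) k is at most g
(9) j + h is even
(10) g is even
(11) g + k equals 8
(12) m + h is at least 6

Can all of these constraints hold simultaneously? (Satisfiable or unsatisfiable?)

One satisfying assignment is m = 4, n = 2, k = 4, j = 2, h = 2, g = 4.
For the less obvious constraints — constraint 4: h + n = 4; constraint 5: m - g = 0 — and the others hold by inspection.

Satisfiable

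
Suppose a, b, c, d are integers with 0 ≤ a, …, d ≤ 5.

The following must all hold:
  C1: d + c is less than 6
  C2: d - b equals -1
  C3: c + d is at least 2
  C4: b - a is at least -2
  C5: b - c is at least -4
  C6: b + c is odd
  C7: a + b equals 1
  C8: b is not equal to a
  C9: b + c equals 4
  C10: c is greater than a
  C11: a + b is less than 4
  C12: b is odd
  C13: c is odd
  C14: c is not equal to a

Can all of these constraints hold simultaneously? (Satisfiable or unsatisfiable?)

Unsatisfiable

Constraint 12 makes b odd and constraint 13 makes c odd, so b + c must be even. Constraint 6 says b + c is odd — contradiction.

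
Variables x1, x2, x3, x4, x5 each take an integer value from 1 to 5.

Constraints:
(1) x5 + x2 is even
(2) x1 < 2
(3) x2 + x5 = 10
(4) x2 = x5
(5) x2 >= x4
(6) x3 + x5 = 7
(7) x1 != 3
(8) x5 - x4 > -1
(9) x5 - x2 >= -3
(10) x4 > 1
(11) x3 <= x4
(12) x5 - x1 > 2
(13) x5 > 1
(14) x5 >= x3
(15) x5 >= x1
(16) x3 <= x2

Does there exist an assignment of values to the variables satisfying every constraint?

Satisfiable

Setting (x1, x2, x3, x4, x5) = (1, 5, 2, 3, 5) satisfies everything: constraint 3: x2 + x5 = 10; constraint 6: x3 + x5 = 7, and the others follow.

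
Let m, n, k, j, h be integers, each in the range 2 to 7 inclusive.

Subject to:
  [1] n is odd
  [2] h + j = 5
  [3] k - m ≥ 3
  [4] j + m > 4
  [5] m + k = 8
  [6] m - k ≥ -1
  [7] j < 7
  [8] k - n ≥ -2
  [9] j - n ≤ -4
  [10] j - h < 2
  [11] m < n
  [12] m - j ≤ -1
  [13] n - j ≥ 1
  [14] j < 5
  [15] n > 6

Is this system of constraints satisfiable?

Unsatisfiable

Constraints 6, 8, 9, and 12 give n − j ≥ 4, j − m ≥ 1, m − k ≥ -1, k − n ≥ -2.
Adding all 4 inequalities: the left sides telescope to 0, and the right sides sum to 4 + 1 + (-1) + (-2) = 2. So 0 ≥ 2, which is false.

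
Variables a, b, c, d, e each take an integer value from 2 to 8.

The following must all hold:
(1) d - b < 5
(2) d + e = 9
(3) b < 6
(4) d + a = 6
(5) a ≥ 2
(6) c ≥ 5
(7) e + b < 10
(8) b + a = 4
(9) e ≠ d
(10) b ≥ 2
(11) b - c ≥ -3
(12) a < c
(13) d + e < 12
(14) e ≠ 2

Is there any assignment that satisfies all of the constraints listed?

Satisfiable

The assignment a = 2, b = 2, c = 5, d = 4, e = 5 works:
  constraint 1 holds since d - b = 2.
  constraint 2 holds since d + e = 9.
  constraint 4 holds since d + a = 6.
The rest check out directly.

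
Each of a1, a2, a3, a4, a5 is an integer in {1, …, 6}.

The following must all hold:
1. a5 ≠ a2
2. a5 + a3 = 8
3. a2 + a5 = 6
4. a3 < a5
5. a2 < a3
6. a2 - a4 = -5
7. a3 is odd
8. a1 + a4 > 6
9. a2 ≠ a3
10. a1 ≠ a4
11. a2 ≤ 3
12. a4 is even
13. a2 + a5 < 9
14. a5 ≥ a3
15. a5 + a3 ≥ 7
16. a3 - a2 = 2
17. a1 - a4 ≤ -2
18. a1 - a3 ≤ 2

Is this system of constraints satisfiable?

Satisfiable

One satisfying assignment is a1 = 3, a2 = 1, a3 = 3, a4 = 6, a5 = 5.
For the less obvious constraints — constraint 2: a5 + a3 = 8; constraint 3: a2 + a5 = 6; constraint 6: a2 - a4 = -5 — and the others hold by inspection.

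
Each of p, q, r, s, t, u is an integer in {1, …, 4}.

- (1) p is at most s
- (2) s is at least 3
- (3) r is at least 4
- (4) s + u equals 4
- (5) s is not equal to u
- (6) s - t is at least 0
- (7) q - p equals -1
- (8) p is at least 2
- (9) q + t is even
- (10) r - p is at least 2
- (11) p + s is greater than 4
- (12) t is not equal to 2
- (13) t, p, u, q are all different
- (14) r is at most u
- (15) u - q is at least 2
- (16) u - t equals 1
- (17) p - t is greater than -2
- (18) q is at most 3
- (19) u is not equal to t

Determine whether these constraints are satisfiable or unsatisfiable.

Unsatisfiable

From constraints 1 and 8: s ≥ p ≥ 2. From constraints 3 and 14: u ≥ r ≥ 4. Hence s + u ≥ 6. But constraint 4 requires s + u = 4, and 4 < 6. Contradiction.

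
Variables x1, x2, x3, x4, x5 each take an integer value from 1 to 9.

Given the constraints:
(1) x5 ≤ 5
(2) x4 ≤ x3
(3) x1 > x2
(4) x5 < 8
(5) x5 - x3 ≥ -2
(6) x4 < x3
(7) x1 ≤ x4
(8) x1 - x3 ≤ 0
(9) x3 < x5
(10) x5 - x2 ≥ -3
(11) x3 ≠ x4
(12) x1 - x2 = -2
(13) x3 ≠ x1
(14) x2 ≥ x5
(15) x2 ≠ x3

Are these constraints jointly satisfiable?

Unsatisfiable

Constraints 3, 6, 7, 9, and 14 give x1 ≤ x4, x4 < x3, x3 < x5, x5 ≤ x2, x2 < x1. Chaining: x1 ≤ x4 < x3 < x5 ≤ x2 < x1, which forces x1 < x1 — impossible.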